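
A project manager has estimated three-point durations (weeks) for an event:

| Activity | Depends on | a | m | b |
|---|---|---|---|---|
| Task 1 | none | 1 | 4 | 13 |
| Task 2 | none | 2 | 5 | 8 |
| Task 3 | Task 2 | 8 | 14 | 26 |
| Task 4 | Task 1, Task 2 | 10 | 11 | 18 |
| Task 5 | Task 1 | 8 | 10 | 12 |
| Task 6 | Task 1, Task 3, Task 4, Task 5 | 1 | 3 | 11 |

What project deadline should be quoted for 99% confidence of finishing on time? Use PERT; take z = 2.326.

te_Task 1 = (1 + 4·4 + 13)/6 = 30/6 = 5; σ²_Task 1 = ((13−1)/6)² = 4.000
te_Task 2 = (2 + 4·5 + 8)/6 = 30/6 = 5; σ²_Task 2 = ((8−2)/6)² = 1.000
te_Task 3 = (8 + 4·14 + 26)/6 = 90/6 = 15; σ²_Task 3 = ((26−8)/6)² = 9.000
te_Task 4 = (10 + 4·11 + 18)/6 = 72/6 = 12; σ²_Task 4 = ((18−10)/6)² = 1.778
te_Task 5 = (8 + 4·10 + 12)/6 = 60/6 = 10; σ²_Task 5 = ((12−8)/6)² = 0.444
te_Task 6 = (1 + 4·3 + 11)/6 = 24/6 = 4; σ²_Task 6 = ((11−1)/6)² = 2.778

Forward pass:
ES_Task 1 = 0; EF_Task 1 = 5
ES_Task 2 = 0; EF_Task 2 = 5
ES_Task 3 = 5; EF_Task 3 = 5+15 = 20
ES_Task 4 = max(EF_Task 1=5, EF_Task 2=5) = 5; EF_Task 4 = 5+12 = 17
ES_Task 5 = 5; EF_Task 5 = 5+10 = 15
ES_Task 6 = max(EF_Task 1=5, EF_Task 3=20, EF_Task 4=17, EF_Task 5=15) = 20; EF_Task 6 = 20+4 = 24
Expected project duration μ = 24 weeks. Critical path: Task 2 → Task 3 → Task 6.

Variance along critical path = 1.000 + 9.000 + 2.778 = 12.778; σ = 3.575 weeks.
D = μ + z·σ = 24 + 2.326·3.575 = 32.3 weeks

32.3 weeks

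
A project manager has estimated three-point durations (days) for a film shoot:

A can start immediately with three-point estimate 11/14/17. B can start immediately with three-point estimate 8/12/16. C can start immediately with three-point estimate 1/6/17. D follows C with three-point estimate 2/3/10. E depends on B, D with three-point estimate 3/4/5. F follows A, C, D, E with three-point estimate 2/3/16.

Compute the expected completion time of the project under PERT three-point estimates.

21 days

te_A = (11 + 4·14 + 17)/6 = 84/6 = 14
te_B = (8 + 4·12 + 16)/6 = 72/6 = 12
te_C = (1 + 4·6 + 17)/6 = 42/6 = 7
te_D = (2 + 4·3 + 10)/6 = 24/6 = 4
te_E = (3 + 4·4 + 5)/6 = 24/6 = 4
te_F = (2 + 4·3 + 16)/6 = 30/6 = 5

Forward pass:
ES_A = 0; EF_A = 14
ES_B = 0; EF_B = 12
ES_C = 0; EF_C = 7
ES_D = 7; EF_D = 7+4 = 11
ES_E = max(EF_B=12, EF_D=11) = 12; EF_E = 12+4 = 16
ES_F = max(EF_A=14, EF_C=7, EF_D=11, EF_E=16) = 16; EF_F = 16+5 = 21
Expected project duration μ = 21 days. Critical path: B → E → F.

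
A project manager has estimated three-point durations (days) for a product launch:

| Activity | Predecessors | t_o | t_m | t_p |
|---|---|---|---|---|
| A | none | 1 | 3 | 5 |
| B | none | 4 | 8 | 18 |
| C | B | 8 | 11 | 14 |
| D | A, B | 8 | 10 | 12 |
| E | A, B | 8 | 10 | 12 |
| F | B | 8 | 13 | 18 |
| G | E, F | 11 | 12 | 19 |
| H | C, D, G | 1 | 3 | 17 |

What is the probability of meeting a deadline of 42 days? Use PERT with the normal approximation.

te_A = (1 + 4·3 + 5)/6 = 18/6 = 3; σ²_A = ((5−1)/6)² = 0.444
te_B = (4 + 4·8 + 18)/6 = 54/6 = 9; σ²_B = ((18−4)/6)² = 5.444
te_C = (8 + 4·11 + 14)/6 = 66/6 = 11; σ²_C = ((14−8)/6)² = 1.000
te_D = (8 + 4·10 + 12)/6 = 60/6 = 10; σ²_D = ((12−8)/6)² = 0.444
te_E = (8 + 4·10 + 12)/6 = 60/6 = 10; σ²_E = ((12−8)/6)² = 0.444
te_F = (8 + 4·13 + 18)/6 = 78/6 = 13; σ²_F = ((18−8)/6)² = 2.778
te_G = (11 + 4·12 + 19)/6 = 78/6 = 13; σ²_G = ((19−11)/6)² = 1.778
te_H = (1 + 4·3 + 17)/6 = 30/6 = 5; σ²_H = ((17−1)/6)² = 7.111

Forward pass:
ES_A = 0; EF_A = 3
ES_B = 0; EF_B = 9
ES_C = 9; EF_C = 9+11 = 20
ES_D = max(EF_A=3, EF_B=9) = 9; EF_D = 9+10 = 19
ES_E = max(EF_A=3, EF_B=9) = 9; EF_E = 9+10 = 19
ES_F = 9; EF_F = 9+13 = 22
ES_G = max(EF_E=19, EF_F=22) = 22; EF_G = 22+13 = 35
ES_H = max(EF_C=20, EF_D=19, EF_G=35) = 35; EF_H = 35+5 = 40
Expected project duration μ = 40 days. Critical path: B → F → G → H.

Variance along critical path = 5.444 + 2.778 + 1.778 + 7.111 = 17.111; σ = √17.111 = 4.137 days.
Z = (42 − 40) / 4.137 = 0.483
P(T ≤ 42) = Φ(0.483) ≈ 0.686

0.686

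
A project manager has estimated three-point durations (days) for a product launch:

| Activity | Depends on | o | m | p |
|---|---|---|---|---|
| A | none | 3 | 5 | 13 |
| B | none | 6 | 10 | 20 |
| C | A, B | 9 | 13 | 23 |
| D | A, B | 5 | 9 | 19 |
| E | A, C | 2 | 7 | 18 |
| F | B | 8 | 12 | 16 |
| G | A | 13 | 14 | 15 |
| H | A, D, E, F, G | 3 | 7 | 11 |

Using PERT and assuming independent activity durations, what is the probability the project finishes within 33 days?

te_A = (3 + 4·5 + 13)/6 = 36/6 = 6; σ²_A = ((13−3)/6)² = 2.778
te_B = (6 + 4·10 + 20)/6 = 66/6 = 11; σ²_B = ((20−6)/6)² = 5.444
te_C = (9 + 4·13 + 23)/6 = 84/6 = 14; σ²_C = ((23−9)/6)² = 5.444
te_D = (5 + 4·9 + 19)/6 = 60/6 = 10; σ²_D = ((19−5)/6)² = 5.444
te_E = (2 + 4·7 + 18)/6 = 48/6 = 8; σ²_E = ((18−2)/6)² = 7.111
te_F = (8 + 4·12 + 16)/6 = 72/6 = 12; σ²_F = ((16−8)/6)² = 1.778
te_G = (13 + 4·14 + 15)/6 = 84/6 = 14; σ²_G = ((15−13)/6)² = 0.111
te_H = (3 + 4·7 + 11)/6 = 42/6 = 7; σ²_H = ((11−3)/6)² = 1.778

Forward pass:
ES_A = 0; EF_A = 6
ES_B = 0; EF_B = 11
ES_C = max(EF_A=6, EF_B=11) = 11; EF_C = 11+14 = 25
ES_D = max(EF_A=6, EF_B=11) = 11; EF_D = 11+10 = 21
ES_E = max(EF_A=6, EF_C=25) = 25; EF_E = 25+8 = 33
ES_F = 11; EF_F = 11+12 = 23
ES_G = 6; EF_G = 6+14 = 20
ES_H = max(EF_A=6, EF_D=21, EF_E=33, EF_F=23, EF_G=20) = 33; EF_H = 33+7 = 40
Expected project duration μ = 40 days. Critical path: B → C → E → H.

Variance along critical path = 5.444 + 5.444 + 7.111 + 1.778 = 19.778; σ = √19.778 = 4.447 days.
Z = (33 − 40) / 4.447 = -1.574
P(T ≤ 33) = Φ(-1.574) ≈ 0.058

0.058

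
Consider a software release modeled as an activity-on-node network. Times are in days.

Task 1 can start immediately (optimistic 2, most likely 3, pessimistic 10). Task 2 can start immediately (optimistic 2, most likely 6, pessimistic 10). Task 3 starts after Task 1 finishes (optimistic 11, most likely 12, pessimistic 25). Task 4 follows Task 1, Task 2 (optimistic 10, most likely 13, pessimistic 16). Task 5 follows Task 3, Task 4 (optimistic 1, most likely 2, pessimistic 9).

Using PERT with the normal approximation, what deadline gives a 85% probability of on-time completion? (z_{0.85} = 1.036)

24.2 days

te_Task 1 = (2 + 4·3 + 10)/6 = 24/6 = 4; σ²_Task 1 = ((10−2)/6)² = 1.778
te_Task 2 = (2 + 4·6 + 10)/6 = 36/6 = 6; σ²_Task 2 = ((10−2)/6)² = 1.778
te_Task 3 = (11 + 4·12 + 25)/6 = 84/6 = 14; σ²_Task 3 = ((25−11)/6)² = 5.444
te_Task 4 = (10 + 4·13 + 16)/6 = 78/6 = 13; σ²_Task 4 = ((16−10)/6)² = 1.000
te_Task 5 = (1 + 4·2 + 9)/6 = 18/6 = 3; σ²_Task 5 = ((9−1)/6)² = 1.778

Forward pass:
ES_Task 1 = 0; EF_Task 1 = 4
ES_Task 2 = 0; EF_Task 2 = 6
ES_Task 3 = 4; EF_Task 3 = 4+14 = 18
ES_Task 4 = max(EF_Task 1=4, EF_Task 2=6) = 6; EF_Task 4 = 6+13 = 19
ES_Task 5 = max(EF_Task 3=18, EF_Task 4=19) = 19; EF_Task 5 = 19+3 = 22
Expected project duration μ = 22 days. Critical path: Task 2 → Task 4 → Task 5.

Variance along critical path = 1.778 + 1.000 + 1.778 = 4.556; σ = 2.134 days.
D = μ + z·σ = 22 + 1.036·2.134 = 24.2 days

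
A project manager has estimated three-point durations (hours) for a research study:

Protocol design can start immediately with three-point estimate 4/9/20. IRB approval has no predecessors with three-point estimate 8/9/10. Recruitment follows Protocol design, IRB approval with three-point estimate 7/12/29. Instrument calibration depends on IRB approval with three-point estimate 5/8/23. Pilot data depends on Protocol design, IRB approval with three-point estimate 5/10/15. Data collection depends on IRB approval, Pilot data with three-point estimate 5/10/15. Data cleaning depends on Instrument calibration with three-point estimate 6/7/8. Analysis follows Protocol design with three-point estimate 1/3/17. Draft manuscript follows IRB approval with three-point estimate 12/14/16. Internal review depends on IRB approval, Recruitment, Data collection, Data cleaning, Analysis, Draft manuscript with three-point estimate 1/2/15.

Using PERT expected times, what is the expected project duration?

te_Protocol design = (4 + 4·9 + 20)/6 = 60/6 = 10
te_IRB approval = (8 + 4·9 + 10)/6 = 54/6 = 9
te_Recruitment = (7 + 4·12 + 29)/6 = 84/6 = 14
te_Instrument calibration = (5 + 4·8 + 23)/6 = 60/6 = 10
te_Pilot data = (5 + 4·10 + 15)/6 = 60/6 = 10
te_Data collection = (5 + 4·10 + 15)/6 = 60/6 = 10
te_Data cleaning = (6 + 4·7 + 8)/6 = 42/6 = 7
te_Analysis = (1 + 4·3 + 17)/6 = 30/6 = 5
te_Draft manuscript = (12 + 4·14 + 16)/6 = 84/6 = 14
te_Internal review = (1 + 4·2 + 15)/6 = 24/6 = 4

Forward pass:
ES_Protocol design = 0; EF_Protocol design = 10
ES_IRB approval = 0; EF_IRB approval = 9
ES_Recruitment = max(EF_Protocol design=10, EF_IRB approval=9) = 10; EF_Recruitment = 10+14 = 24
ES_Instrument calibration = 9; EF_Instrument calibration = 9+10 = 19
ES_Pilot data = max(EF_Protocol design=10, EF_IRB approval=9) = 10; EF_Pilot data = 10+10 = 20
ES_Data collection = max(EF_IRB approval=9, EF_Pilot data=20) = 20; EF_Data collection = 20+10 = 30
ES_Data cleaning = 19; EF_Data cleaning = 19+7 = 26
ES_Analysis = 10; EF_Analysis = 10+5 = 15
ES_Draft manuscript = 9; EF_Draft manuscript = 9+14 = 23
ES_Internal review = max(EF_IRB approval=9, EF_Recruitment=24, EF_Data collection=30, EF_Data cleaning=26, EF_Analysis=15, EF_Draft manuscript=23) = 30; EF_Internal review = 30+4 = 34
Expected project duration μ = 34 hours. Critical path: Protocol design → Pilot data → Data collection → Internal review.

34 hours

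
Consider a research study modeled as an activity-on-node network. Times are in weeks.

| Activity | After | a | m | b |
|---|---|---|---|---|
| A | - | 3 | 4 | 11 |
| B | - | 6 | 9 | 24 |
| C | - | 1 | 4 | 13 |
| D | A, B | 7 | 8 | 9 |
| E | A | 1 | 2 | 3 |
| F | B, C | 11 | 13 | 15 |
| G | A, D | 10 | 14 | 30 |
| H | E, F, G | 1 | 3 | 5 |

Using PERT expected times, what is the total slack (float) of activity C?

te_A = (3 + 4·4 + 11)/6 = 30/6 = 5
te_B = (6 + 4·9 + 24)/6 = 66/6 = 11
te_C = (1 + 4·4 + 13)/6 = 30/6 = 5
te_D = (7 + 4·8 + 9)/6 = 48/6 = 8
te_E = (1 + 4·2 + 3)/6 = 12/6 = 2
te_F = (11 + 4·13 + 15)/6 = 78/6 = 13
te_G = (10 + 4·14 + 30)/6 = 96/6 = 16
te_H = (1 + 4·3 + 5)/6 = 18/6 = 3

Forward pass:
ES_A = 0; EF_A = 5
ES_B = 0; EF_B = 11
ES_C = 0; EF_C = 5
ES_D = max(EF_A=5, EF_B=11) = 11; EF_D = 11+8 = 19
ES_E = 5; EF_E = 5+2 = 7
ES_F = max(EF_B=11, EF_C=5) = 11; EF_F = 11+13 = 24
ES_G = max(EF_A=5, EF_D=19) = 19; EF_G = 19+16 = 35
ES_H = max(EF_E=7, EF_F=24, EF_G=35) = 35; EF_H = 35+3 = 38
Expected project duration μ = 38 weeks. Critical path: B → D → G → H.

Backward pass:
LF_H = 38; LS_H = 38−3 = 35
LF_G = LS_H = 35; LS_G = 35−16 = 19
LF_F = LS_H = 35; LS_F = 35−13 = 22
LF_E = LS_H = 35; LS_E = 35−2 = 33
LF_D = LS_G = 19; LS_D = 19−8 = 11
LF_C = LS_F = 22; LS_C = 22−5 = 17
LF_B = min(LS_D=11, LS_F=22) = 11; LS_B = 11−11 = 0
LF_A = min(LS_D=11, LS_E=33, LS_G=19) = 11; LS_A = 11−5 = 6
Slack_C = LS_C − ES_C = 17 − 0 = 17

17 weeks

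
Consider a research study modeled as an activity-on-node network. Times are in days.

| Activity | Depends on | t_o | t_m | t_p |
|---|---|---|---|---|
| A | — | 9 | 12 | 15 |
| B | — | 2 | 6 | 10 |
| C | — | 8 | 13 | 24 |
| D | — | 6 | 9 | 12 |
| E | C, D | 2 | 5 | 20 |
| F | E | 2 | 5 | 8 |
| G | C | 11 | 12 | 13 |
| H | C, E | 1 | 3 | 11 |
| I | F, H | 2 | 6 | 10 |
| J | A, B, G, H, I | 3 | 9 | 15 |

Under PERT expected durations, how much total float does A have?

te_A = (9 + 4·12 + 15)/6 = 72/6 = 12
te_B = (2 + 4·6 + 10)/6 = 36/6 = 6
te_C = (8 + 4·13 + 24)/6 = 84/6 = 14
te_D = (6 + 4·9 + 12)/6 = 54/6 = 9
te_E = (2 + 4·5 + 20)/6 = 42/6 = 7
te_F = (2 + 4·5 + 8)/6 = 30/6 = 5
te_G = (11 + 4·12 + 13)/6 = 72/6 = 12
te_H = (1 + 4·3 + 11)/6 = 24/6 = 4
te_I = (2 + 4·6 + 10)/6 = 36/6 = 6
te_J = (3 + 4·9 + 15)/6 = 54/6 = 9

Forward pass:
ES_A = 0; EF_A = 12
ES_B = 0; EF_B = 6
ES_C = 0; EF_C = 14
ES_D = 0; EF_D = 9
ES_E = max(EF_C=14, EF_D=9) = 14; EF_E = 14+7 = 21
ES_F = 21; EF_F = 21+5 = 26
ES_G = 14; EF_G = 14+12 = 26
ES_H = max(EF_C=14, EF_E=21) = 21; EF_H = 21+4 = 25
ES_I = max(EF_F=26, EF_H=25) = 26; EF_I = 26+6 = 32
ES_J = max(EF_A=12, EF_B=6, EF_G=26, EF_H=25, EF_I=32) = 32; EF_J = 32+9 = 41
Expected project duration μ = 41 days. Critical path: C → E → F → I → J.

Backward pass:
LF_J = 41; LS_J = 41−9 = 32
LF_I = LS_J = 32; LS_I = 32−6 = 26
LF_H = min(LS_I=26, LS_J=32) = 26; LS_H = 26−4 = 22
LF_G = LS_J = 32; LS_G = 32−12 = 20
LF_F = LS_I = 26; LS_F = 26−5 = 21
LF_E = min(LS_F=21, LS_H=22) = 21; LS_E = 21−7 = 14
LF_D = LS_E = 14; LS_D = 14−9 = 5
LF_C = min(LS_E=14, LS_G=20, LS_H=22) = 14; LS_C = 14−14 = 0
LF_B = LS_J = 32; LS_B = 32−6 = 26
LF_A = LS_J = 32; LS_A = 32−12 = 20
Slack_A = LS_A − ES_A = 20 − 0 = 20

20 days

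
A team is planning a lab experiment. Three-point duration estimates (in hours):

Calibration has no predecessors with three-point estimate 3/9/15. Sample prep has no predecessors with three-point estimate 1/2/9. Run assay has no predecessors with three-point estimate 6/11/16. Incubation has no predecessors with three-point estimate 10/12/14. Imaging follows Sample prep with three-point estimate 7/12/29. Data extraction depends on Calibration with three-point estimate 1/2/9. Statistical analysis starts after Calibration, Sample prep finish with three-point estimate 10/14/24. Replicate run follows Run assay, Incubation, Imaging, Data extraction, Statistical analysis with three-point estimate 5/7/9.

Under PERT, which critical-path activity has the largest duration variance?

Statistical analysis

te_Calibration = (3 + 4·9 + 15)/6 = 54/6 = 9; σ²_Calibration = ((15−3)/6)² = 4.000
te_Sample prep = (1 + 4·2 + 9)/6 = 18/6 = 3; σ²_Sample prep = ((9−1)/6)² = 1.778
te_Run assay = (6 + 4·11 + 16)/6 = 66/6 = 11; σ²_Run assay = ((16−6)/6)² = 2.778
te_Incubation = (10 + 4·12 + 14)/6 = 72/6 = 12; σ²_Incubation = ((14−10)/6)² = 0.444
te_Imaging = (7 + 4·12 + 29)/6 = 84/6 = 14; σ²_Imaging = ((29−7)/6)² = 13.444
te_Data extraction = (1 + 4·2 + 9)/6 = 18/6 = 3; σ²_Data extraction = ((9−1)/6)² = 1.778
te_Statistical analysis = (10 + 4·14 + 24)/6 = 90/6 = 15; σ²_Statistical analysis = ((24−10)/6)² = 5.444
te_Replicate run = (5 + 4·7 + 9)/6 = 42/6 = 7; σ²_Replicate run = ((9−5)/6)² = 0.444

Forward pass:
ES_Calibration = 0; EF_Calibration = 9
ES_Sample prep = 0; EF_Sample prep = 3
ES_Run assay = 0; EF_Run assay = 11
ES_Incubation = 0; EF_Incubation = 12
ES_Imaging = 3; EF_Imaging = 3+14 = 17
ES_Data extraction = 9; EF_Data extraction = 9+3 = 12
ES_Statistical analysis = max(EF_Calibration=9, EF_Sample prep=3) = 9; EF_Statistical analysis = 9+15 = 24
ES_Replicate run = max(EF_Run assay=11, EF_Incubation=12, EF_Imaging=17, EF_Data extraction=12, EF_Statistical analysis=24) = 24; EF_Replicate run = 24+7 = 31
Expected project duration μ = 31 hours. Critical path: Calibration → Statistical analysis → Replicate run.

Variances on critical path: σ²_Calibration=4.000, σ²_Statistical analysis=5.444, σ²_Replicate run=0.444.
Largest is σ²_Statistical analysis = 5.444.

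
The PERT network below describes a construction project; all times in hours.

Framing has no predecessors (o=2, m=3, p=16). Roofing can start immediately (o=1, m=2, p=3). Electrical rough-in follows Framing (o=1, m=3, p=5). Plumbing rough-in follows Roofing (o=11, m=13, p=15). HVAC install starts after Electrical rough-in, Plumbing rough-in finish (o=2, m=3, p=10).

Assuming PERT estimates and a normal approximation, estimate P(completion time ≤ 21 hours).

0.905

te_Framing = (2 + 4·3 + 16)/6 = 30/6 = 5; σ²_Framing = ((16−2)/6)² = 5.444
te_Roofing = (1 + 4·2 + 3)/6 = 12/6 = 2; σ²_Roofing = ((3−1)/6)² = 0.111
te_Electrical rough-in = (1 + 4·3 + 5)/6 = 18/6 = 3; σ²_Electrical rough-in = ((5−1)/6)² = 0.444
te_Plumbing rough-in = (11 + 4·13 + 15)/6 = 78/6 = 13; σ²_Plumbing rough-in = ((15−11)/6)² = 0.444
te_HVAC install = (2 + 4·3 + 10)/6 = 24/6 = 4; σ²_HVAC install = ((10−2)/6)² = 1.778

Forward pass:
ES_Framing = 0; EF_Framing = 5
ES_Roofing = 0; EF_Roofing = 2
ES_Electrical rough-in = 5; EF_Electrical rough-in = 5+3 = 8
ES_Plumbing rough-in = 2; EF_Plumbing rough-in = 2+13 = 15
ES_HVAC install = max(EF_Electrical rough-in=8, EF_Plumbing rough-in=15) = 15; EF_HVAC install = 15+4 = 19
Expected project duration μ = 19 hours. Critical path: Roofing → Plumbing rough-in → HVAC install.

Variance along critical path = 0.111 + 0.444 + 1.778 = 2.333; σ = √2.333 = 1.528 hours.
Z = (21 − 19) / 1.528 = 1.309
P(T ≤ 21) = Φ(1.309) ≈ 0.905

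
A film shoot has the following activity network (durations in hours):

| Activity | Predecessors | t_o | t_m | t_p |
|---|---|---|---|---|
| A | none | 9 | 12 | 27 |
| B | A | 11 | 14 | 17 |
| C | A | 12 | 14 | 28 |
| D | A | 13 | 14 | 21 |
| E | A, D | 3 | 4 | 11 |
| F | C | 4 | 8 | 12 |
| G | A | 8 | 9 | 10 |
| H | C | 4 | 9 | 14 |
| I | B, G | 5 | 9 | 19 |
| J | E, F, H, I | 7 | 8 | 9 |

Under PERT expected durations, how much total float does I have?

1 hours

te_A = (9 + 4·12 + 27)/6 = 84/6 = 14
te_B = (11 + 4·14 + 17)/6 = 84/6 = 14
te_C = (12 + 4·14 + 28)/6 = 96/6 = 16
te_D = (13 + 4·14 + 21)/6 = 90/6 = 15
te_E = (3 + 4·4 + 11)/6 = 30/6 = 5
te_F = (4 + 4·8 + 12)/6 = 48/6 = 8
te_G = (8 + 4·9 + 10)/6 = 54/6 = 9
te_H = (4 + 4·9 + 14)/6 = 54/6 = 9
te_I = (5 + 4·9 + 19)/6 = 60/6 = 10
te_J = (7 + 4·8 + 9)/6 = 48/6 = 8

Forward pass:
ES_A = 0; EF_A = 14
ES_B = 14; EF_B = 14+14 = 28
ES_C = 14; EF_C = 14+16 = 30
ES_D = 14; EF_D = 14+15 = 29
ES_E = max(EF_A=14, EF_D=29) = 29; EF_E = 29+5 = 34
ES_F = 30; EF_F = 30+8 = 38
ES_G = 14; EF_G = 14+9 = 23
ES_H = 30; EF_H = 30+9 = 39
ES_I = max(EF_B=28, EF_G=23) = 28; EF_I = 28+10 = 38
ES_J = max(EF_E=34, EF_F=38, EF_H=39, EF_I=38) = 39; EF_J = 39+8 = 47
Expected project duration μ = 47 hours. Critical path: A → C → H → J.

Backward pass:
LF_J = 47; LS_J = 47−8 = 39
LF_I = LS_J = 39; LS_I = 39−10 = 29
LF_H = LS_J = 39; LS_H = 39−9 = 30
LF_G = LS_I = 29; LS_G = 29−9 = 20
LF_F = LS_J = 39; LS_F = 39−8 = 31
LF_E = LS_J = 39; LS_E = 39−5 = 34
LF_D = LS_E = 34; LS_D = 34−15 = 19
LF_C = min(LS_F=31, LS_H=30) = 30; LS_C = 30−16 = 14
LF_B = LS_I = 29; LS_B = 29−14 = 15
LF_A = min(LS_B=15, LS_C=14, LS_D=19, LS_E=34, LS_G=20) = 14; LS_A = 14−14 = 0
Slack_I = LS_I − ES_I = 29 − 28 = 1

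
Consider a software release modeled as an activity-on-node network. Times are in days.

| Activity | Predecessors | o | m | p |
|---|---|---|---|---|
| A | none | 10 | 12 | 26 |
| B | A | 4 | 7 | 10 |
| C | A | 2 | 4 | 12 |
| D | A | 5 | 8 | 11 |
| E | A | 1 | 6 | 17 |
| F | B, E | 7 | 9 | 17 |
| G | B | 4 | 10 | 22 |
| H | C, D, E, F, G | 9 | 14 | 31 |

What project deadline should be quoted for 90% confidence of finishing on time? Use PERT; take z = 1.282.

55.1 days

te_A = (10 + 4·12 + 26)/6 = 84/6 = 14; σ²_A = ((26−10)/6)² = 7.111
te_B = (4 + 4·7 + 10)/6 = 42/6 = 7; σ²_B = ((10−4)/6)² = 1.000
te_C = (2 + 4·4 + 12)/6 = 30/6 = 5; σ²_C = ((12−2)/6)² = 2.778
te_D = (5 + 4·8 + 11)/6 = 48/6 = 8; σ²_D = ((11−5)/6)² = 1.000
te_E = (1 + 4·6 + 17)/6 = 42/6 = 7; σ²_E = ((17−1)/6)² = 7.111
te_F = (7 + 4·9 + 17)/6 = 60/6 = 10; σ²_F = ((17−7)/6)² = 2.778
te_G = (4 + 4·10 + 22)/6 = 66/6 = 11; σ²_G = ((22−4)/6)² = 9.000
te_H = (9 + 4·14 + 31)/6 = 96/6 = 16; σ²_H = ((31−9)/6)² = 13.444

Forward pass:
ES_A = 0; EF_A = 14
ES_B = 14; EF_B = 14+7 = 21
ES_C = 14; EF_C = 14+5 = 19
ES_D = 14; EF_D = 14+8 = 22
ES_E = 14; EF_E = 14+7 = 21
ES_F = max(EF_B=21, EF_E=21) = 21; EF_F = 21+10 = 31
ES_G = 21; EF_G = 21+11 = 32
ES_H = max(EF_C=19, EF_D=22, EF_E=21, EF_F=31, EF_G=32) = 32; EF_H = 32+16 = 48
Expected project duration μ = 48 days. Critical path: A → B → G → H.

Variance along critical path = 7.111 + 1.000 + 9.000 + 13.444 = 30.556; σ = 5.528 days.
D = μ + z·σ = 48 + 1.282·5.528 = 55.1 days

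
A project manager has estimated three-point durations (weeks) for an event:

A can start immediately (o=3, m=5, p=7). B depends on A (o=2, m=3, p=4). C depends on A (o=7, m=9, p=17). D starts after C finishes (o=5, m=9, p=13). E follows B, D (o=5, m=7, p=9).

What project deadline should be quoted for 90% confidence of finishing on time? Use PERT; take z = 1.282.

34.0 weeks

te_A = (3 + 4·5 + 7)/6 = 30/6 = 5; σ²_A = ((7−3)/6)² = 0.444
te_B = (2 + 4·3 + 4)/6 = 18/6 = 3; σ²_B = ((4−2)/6)² = 0.111
te_C = (7 + 4·9 + 17)/6 = 60/6 = 10; σ²_C = ((17−7)/6)² = 2.778
te_D = (5 + 4·9 + 13)/6 = 54/6 = 9; σ²_D = ((13−5)/6)² = 1.778
te_E = (5 + 4·7 + 9)/6 = 42/6 = 7; σ²_E = ((9−5)/6)² = 0.444

Forward pass:
ES_A = 0; EF_A = 5
ES_B = 5; EF_B = 5+3 = 8
ES_C = 5; EF_C = 5+10 = 15
ES_D = 15; EF_D = 15+9 = 24
ES_E = max(EF_B=8, EF_D=24) = 24; EF_E = 24+7 = 31
Expected project duration μ = 31 weeks. Critical path: A → C → D → E.

Variance along critical path = 0.444 + 2.778 + 1.778 + 0.444 = 5.444; σ = 2.333 weeks.
D = μ + z·σ = 31 + 1.282·2.333 = 34.0 weeks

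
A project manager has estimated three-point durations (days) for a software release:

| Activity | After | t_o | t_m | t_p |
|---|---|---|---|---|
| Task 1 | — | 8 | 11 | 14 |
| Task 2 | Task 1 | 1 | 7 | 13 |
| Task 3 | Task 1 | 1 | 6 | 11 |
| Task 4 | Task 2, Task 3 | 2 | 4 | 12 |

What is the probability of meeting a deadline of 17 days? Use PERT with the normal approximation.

te_Task 1 = (8 + 4·11 + 14)/6 = 66/6 = 11; σ²_Task 1 = ((14−8)/6)² = 1.000
te_Task 2 = (1 + 4·7 + 13)/6 = 42/6 = 7; σ²_Task 2 = ((13−1)/6)² = 4.000
te_Task 3 = (1 + 4·6 + 11)/6 = 36/6 = 6; σ²_Task 3 = ((11−1)/6)² = 2.778
te_Task 4 = (2 + 4·4 + 12)/6 = 30/6 = 5; σ²_Task 4 = ((12−2)/6)² = 2.778

Forward pass:
ES_Task 1 = 0; EF_Task 1 = 11
ES_Task 2 = 11; EF_Task 2 = 11+7 = 18
ES_Task 3 = 11; EF_Task 3 = 11+6 = 17
ES_Task 4 = max(EF_Task 2=18, EF_Task 3=17) = 18; EF_Task 4 = 18+5 = 23
Expected project duration μ = 23 days. Critical path: Task 1 → Task 2 → Task 4.

Variance along critical path = 1.000 + 4.000 + 2.778 = 7.778; σ = √7.778 = 2.789 days.
Z = (17 − 23) / 2.789 = -2.151
P(T ≤ 17) = Φ(-2.151) ≈ 0.016

0.016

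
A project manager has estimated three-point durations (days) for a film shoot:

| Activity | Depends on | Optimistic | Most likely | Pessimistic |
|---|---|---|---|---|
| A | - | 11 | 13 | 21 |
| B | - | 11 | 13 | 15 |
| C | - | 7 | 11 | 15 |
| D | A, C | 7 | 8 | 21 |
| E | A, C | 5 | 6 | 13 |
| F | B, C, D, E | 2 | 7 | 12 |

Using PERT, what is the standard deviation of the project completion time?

3.32 days

te_A = (11 + 4·13 + 21)/6 = 84/6 = 14; σ²_A = ((21−11)/6)² = 2.778
te_B = (11 + 4·13 + 15)/6 = 78/6 = 13; σ²_B = ((15−11)/6)² = 0.444
te_C = (7 + 4·11 + 15)/6 = 66/6 = 11; σ²_C = ((15−7)/6)² = 1.778
te_D = (7 + 4·8 + 21)/6 = 60/6 = 10; σ²_D = ((21−7)/6)² = 5.444
te_E = (5 + 4·6 + 13)/6 = 42/6 = 7; σ²_E = ((13−5)/6)² = 1.778
te_F = (2 + 4·7 + 12)/6 = 42/6 = 7; σ²_F = ((12−2)/6)² = 2.778

Forward pass:
ES_A = 0; EF_A = 14
ES_B = 0; EF_B = 13
ES_C = 0; EF_C = 11
ES_D = max(EF_A=14, EF_C=11) = 14; EF_D = 14+10 = 24
ES_E = max(EF_A=14, EF_C=11) = 14; EF_E = 14+7 = 21
ES_F = max(EF_B=13, EF_C=11, EF_D=24, EF_E=21) = 24; EF_F = 24+7 = 31
Expected project duration μ = 31 days. Critical path: A → D → F.

Variance along critical path = 2.778 + 5.444 + 2.778 = 11.000
σ = √11.000 = 3.317 days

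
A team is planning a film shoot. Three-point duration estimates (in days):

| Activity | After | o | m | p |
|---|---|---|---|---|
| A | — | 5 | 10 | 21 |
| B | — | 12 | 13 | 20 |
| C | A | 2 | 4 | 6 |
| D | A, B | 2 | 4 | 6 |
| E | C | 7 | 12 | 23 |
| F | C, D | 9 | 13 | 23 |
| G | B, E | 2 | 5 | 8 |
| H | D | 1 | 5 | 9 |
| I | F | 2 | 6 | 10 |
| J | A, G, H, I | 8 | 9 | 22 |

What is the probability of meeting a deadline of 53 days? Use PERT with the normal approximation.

0.850

te_A = (5 + 4·10 + 21)/6 = 66/6 = 11; σ²_A = ((21−5)/6)² = 7.111
te_B = (12 + 4·13 + 20)/6 = 84/6 = 14; σ²_B = ((20−12)/6)² = 1.778
te_C = (2 + 4·4 + 6)/6 = 24/6 = 4; σ²_C = ((6−2)/6)² = 0.444
te_D = (2 + 4·4 + 6)/6 = 24/6 = 4; σ²_D = ((6−2)/6)² = 0.444
te_E = (7 + 4·12 + 23)/6 = 78/6 = 13; σ²_E = ((23−7)/6)² = 7.111
te_F = (9 + 4·13 + 23)/6 = 84/6 = 14; σ²_F = ((23−9)/6)² = 5.444
te_G = (2 + 4·5 + 8)/6 = 30/6 = 5; σ²_G = ((8−2)/6)² = 1.000
te_H = (1 + 4·5 + 9)/6 = 30/6 = 5; σ²_H = ((9−1)/6)² = 1.778
te_I = (2 + 4·6 + 10)/6 = 36/6 = 6; σ²_I = ((10−2)/6)² = 1.778
te_J = (8 + 4·9 + 22)/6 = 66/6 = 11; σ²_J = ((22−8)/6)² = 5.444

Forward pass:
ES_A = 0; EF_A = 11
ES_B = 0; EF_B = 14
ES_C = 11; EF_C = 11+4 = 15
ES_D = max(EF_A=11, EF_B=14) = 14; EF_D = 14+4 = 18
ES_E = 15; EF_E = 15+13 = 28
ES_F = max(EF_C=15, EF_D=18) = 18; EF_F = 18+14 = 32
ES_G = max(EF_B=14, EF_E=28) = 28; EF_G = 28+5 = 33
ES_H = 18; EF_H = 18+5 = 23
ES_I = 32; EF_I = 32+6 = 38
ES_J = max(EF_A=11, EF_G=33, EF_H=23, EF_I=38) = 38; EF_J = 38+11 = 49
Expected project duration μ = 49 days. Critical path: B → D → F → I → J.

Variance along critical path = 1.778 + 0.444 + 5.444 + 1.778 + 5.444 = 14.889; σ = √14.889 = 3.859 days.
Z = (53 − 49) / 3.859 = 1.037
P(T ≤ 53) = Φ(1.037) ≈ 0.850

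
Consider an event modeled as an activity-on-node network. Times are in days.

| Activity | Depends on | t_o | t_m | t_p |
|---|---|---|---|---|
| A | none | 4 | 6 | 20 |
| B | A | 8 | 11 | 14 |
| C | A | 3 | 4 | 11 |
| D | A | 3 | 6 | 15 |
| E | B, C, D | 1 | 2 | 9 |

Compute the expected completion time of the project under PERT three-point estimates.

te_A = (4 + 4·6 + 20)/6 = 48/6 = 8
te_B = (8 + 4·11 + 14)/6 = 66/6 = 11
te_C = (3 + 4·4 + 11)/6 = 30/6 = 5
te_D = (3 + 4·6 + 15)/6 = 42/6 = 7
te_E = (1 + 4·2 + 9)/6 = 18/6 = 3

Forward pass:
ES_A = 0; EF_A = 8
ES_B = 8; EF_B = 8+11 = 19
ES_C = 8; EF_C = 8+5 = 13
ES_D = 8; EF_D = 8+7 = 15
ES_E = max(EF_B=19, EF_C=13, EF_D=15) = 19; EF_E = 19+3 = 22
Expected project duration μ = 22 days. Critical path: A → B → E.

22 days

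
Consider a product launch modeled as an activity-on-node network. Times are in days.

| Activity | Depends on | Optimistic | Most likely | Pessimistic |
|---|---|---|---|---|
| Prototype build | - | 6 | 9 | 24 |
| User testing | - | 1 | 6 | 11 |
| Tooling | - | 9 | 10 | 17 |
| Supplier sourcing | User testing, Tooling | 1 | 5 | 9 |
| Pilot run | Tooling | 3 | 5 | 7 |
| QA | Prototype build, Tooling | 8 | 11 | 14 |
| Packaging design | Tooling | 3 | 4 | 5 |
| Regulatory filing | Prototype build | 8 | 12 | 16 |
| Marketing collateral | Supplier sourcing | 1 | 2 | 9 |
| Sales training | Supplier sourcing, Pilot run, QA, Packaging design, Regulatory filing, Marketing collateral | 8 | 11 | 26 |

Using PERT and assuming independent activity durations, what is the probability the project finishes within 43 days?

0.942

te_Prototype build = (6 + 4·9 + 24)/6 = 66/6 = 11; σ²_Prototype build = ((24−6)/6)² = 9.000
te_User testing = (1 + 4·6 + 11)/6 = 36/6 = 6; σ²_User testing = ((11−1)/6)² = 2.778
te_Tooling = (9 + 4·10 + 17)/6 = 66/6 = 11; σ²_Tooling = ((17−9)/6)² = 1.778
te_Supplier sourcing = (1 + 4·5 + 9)/6 = 30/6 = 5; σ²_Supplier sourcing = ((9−1)/6)² = 1.778
te_Pilot run = (3 + 4·5 + 7)/6 = 30/6 = 5; σ²_Pilot run = ((7−3)/6)² = 0.444
te_QA = (8 + 4·11 + 14)/6 = 66/6 = 11; σ²_QA = ((14−8)/6)² = 1.000
te_Packaging design = (3 + 4·4 + 5)/6 = 24/6 = 4; σ²_Packaging design = ((5−3)/6)² = 0.111
te_Regulatory filing = (8 + 4·12 + 16)/6 = 72/6 = 12; σ²_Regulatory filing = ((16−8)/6)² = 1.778
te_Marketing collateral = (1 + 4·2 + 9)/6 = 18/6 = 3; σ²_Marketing collateral = ((9−1)/6)² = 1.778
te_Sales training = (8 + 4·11 + 26)/6 = 78/6 = 13; σ²_Sales training = ((26−8)/6)² = 9.000

Forward pass:
ES_Prototype build = 0; EF_Prototype build = 11
ES_User testing = 0; EF_User testing = 6
ES_Tooling = 0; EF_Tooling = 11
ES_Supplier sourcing = max(EF_User testing=6, EF_Tooling=11) = 11; EF_Supplier sourcing = 11+5 = 16
ES_Pilot run = 11; EF_Pilot run = 11+5 = 16
ES_QA = max(EF_Prototype build=11, EF_Tooling=11) = 11; EF_QA = 11+11 = 22
ES_Packaging design = 11; EF_Packaging design = 11+4 = 15
ES_Regulatory filing = 11; EF_Regulatory filing = 11+12 = 23
ES_Marketing collateral = 16; EF_Marketing collateral = 16+3 = 19
ES_Sales training = max(EF_Supplier sourcing=16, EF_Pilot run=16, EF_QA=22, EF_Packaging design=15, EF_Regulatory filing=23, EF_Marketing collateral=19) = 23; EF_Sales training = 23+13 = 36
Expected project duration μ = 36 days. Critical path: Prototype build → Regulatory filing → Sales training.

Variance along critical path = 9.000 + 1.778 + 9.000 = 19.778; σ = √19.778 = 4.447 days.
Z = (43 − 36) / 4.447 = 1.574
P(T ≤ 43) = Φ(1.574) ≈ 0.942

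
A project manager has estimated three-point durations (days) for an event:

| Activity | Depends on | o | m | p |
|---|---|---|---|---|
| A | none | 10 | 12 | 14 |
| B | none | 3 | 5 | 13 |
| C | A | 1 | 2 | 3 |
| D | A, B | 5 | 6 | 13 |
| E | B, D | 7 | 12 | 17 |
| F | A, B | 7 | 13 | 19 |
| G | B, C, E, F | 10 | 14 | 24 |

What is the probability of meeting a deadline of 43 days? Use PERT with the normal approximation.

te_A = (10 + 4·12 + 14)/6 = 72/6 = 12; σ²_A = ((14−10)/6)² = 0.444
te_B = (3 + 4·5 + 13)/6 = 36/6 = 6; σ²_B = ((13−3)/6)² = 2.778
te_C = (1 + 4·2 + 3)/6 = 12/6 = 2; σ²_C = ((3−1)/6)² = 0.111
te_D = (5 + 4·6 + 13)/6 = 42/6 = 7; σ²_D = ((13−5)/6)² = 1.778
te_E = (7 + 4·12 + 17)/6 = 72/6 = 12; σ²_E = ((17−7)/6)² = 2.778
te_F = (7 + 4·13 + 19)/6 = 78/6 = 13; σ²_F = ((19−7)/6)² = 4.000
te_G = (10 + 4·14 + 24)/6 = 90/6 = 15; σ²_G = ((24−10)/6)² = 5.444

Forward pass:
ES_A = 0; EF_A = 12
ES_B = 0; EF_B = 6
ES_C = 12; EF_C = 12+2 = 14
ES_D = max(EF_A=12, EF_B=6) = 12; EF_D = 12+7 = 19
ES_E = max(EF_B=6, EF_D=19) = 19; EF_E = 19+12 = 31
ES_F = max(EF_A=12, EF_B=6) = 12; EF_F = 12+13 = 25
ES_G = max(EF_B=6, EF_C=14, EF_E=31, EF_F=25) = 31; EF_G = 31+15 = 46
Expected project duration μ = 46 days. Critical path: A → D → E → G.

Variance along critical path = 0.444 + 1.778 + 2.778 + 5.444 = 10.444; σ = √10.444 = 3.232 days.
Z = (43 − 46) / 3.232 = -0.928
P(T ≤ 43) = Φ(-0.928) ≈ 0.177

0.177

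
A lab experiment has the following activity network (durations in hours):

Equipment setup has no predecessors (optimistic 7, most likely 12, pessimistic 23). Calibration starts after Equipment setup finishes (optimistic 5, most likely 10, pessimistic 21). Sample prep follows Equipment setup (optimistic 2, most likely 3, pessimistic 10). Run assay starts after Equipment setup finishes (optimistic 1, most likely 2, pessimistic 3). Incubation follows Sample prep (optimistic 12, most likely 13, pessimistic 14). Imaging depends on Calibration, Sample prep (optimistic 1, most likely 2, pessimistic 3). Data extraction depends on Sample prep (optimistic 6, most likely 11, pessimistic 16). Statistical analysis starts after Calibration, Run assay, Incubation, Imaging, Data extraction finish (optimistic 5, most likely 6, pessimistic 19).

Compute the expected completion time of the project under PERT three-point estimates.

te_Equipment setup = (7 + 4·12 + 23)/6 = 78/6 = 13
te_Calibration = (5 + 4·10 + 21)/6 = 66/6 = 11
te_Sample prep = (2 + 4·3 + 10)/6 = 24/6 = 4
te_Run assay = (1 + 4·2 + 3)/6 = 12/6 = 2
te_Incubation = (12 + 4·13 + 14)/6 = 78/6 = 13
te_Imaging = (1 + 4·2 + 3)/6 = 12/6 = 2
te_Data extraction = (6 + 4·11 + 16)/6 = 66/6 = 11
te_Statistical analysis = (5 + 4·6 + 19)/6 = 48/6 = 8

Forward pass:
ES_Equipment setup = 0; EF_Equipment setup = 13
ES_Calibration = 13; EF_Calibration = 13+11 = 24
ES_Sample prep = 13; EF_Sample prep = 13+4 = 17
ES_Run assay = 13; EF_Run assay = 13+2 = 15
ES_Incubation = 17; EF_Incubation = 17+13 = 30
ES_Imaging = max(EF_Calibration=24, EF_Sample prep=17) = 24; EF_Imaging = 24+2 = 26
ES_Data extraction = 17; EF_Data extraction = 17+11 = 28
ES_Statistical analysis = max(EF_Calibration=24, EF_Run assay=15, EF_Incubation=30, EF_Imaging=26, EF_Data extraction=28) = 30; EF_Statistical analysis = 30+8 = 38
Expected project duration μ = 38 hours. Critical path: Equipment setup → Sample prep → Incubation → Statistical analysis.

38 hours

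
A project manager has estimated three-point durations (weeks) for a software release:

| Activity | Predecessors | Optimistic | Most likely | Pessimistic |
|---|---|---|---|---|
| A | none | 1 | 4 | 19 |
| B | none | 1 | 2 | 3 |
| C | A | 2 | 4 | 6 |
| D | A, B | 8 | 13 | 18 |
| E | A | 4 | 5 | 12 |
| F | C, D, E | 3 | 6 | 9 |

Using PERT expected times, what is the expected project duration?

te_A = (1 + 4·4 + 19)/6 = 36/6 = 6
te_B = (1 + 4·2 + 3)/6 = 12/6 = 2
te_C = (2 + 4·4 + 6)/6 = 24/6 = 4
te_D = (8 + 4·13 + 18)/6 = 78/6 = 13
te_E = (4 + 4·5 + 12)/6 = 36/6 = 6
te_F = (3 + 4·6 + 9)/6 = 36/6 = 6

Forward pass:
ES_A = 0; EF_A = 6
ES_B = 0; EF_B = 2
ES_C = 6; EF_C = 6+4 = 10
ES_D = max(EF_A=6, EF_B=2) = 6; EF_D = 6+13 = 19
ES_E = 6; EF_E = 6+6 = 12
ES_F = max(EF_C=10, EF_D=19, EF_E=12) = 19; EF_F = 19+6 = 25
Expected project duration μ = 25 weeks. Critical path: A → D → F.

25 weeks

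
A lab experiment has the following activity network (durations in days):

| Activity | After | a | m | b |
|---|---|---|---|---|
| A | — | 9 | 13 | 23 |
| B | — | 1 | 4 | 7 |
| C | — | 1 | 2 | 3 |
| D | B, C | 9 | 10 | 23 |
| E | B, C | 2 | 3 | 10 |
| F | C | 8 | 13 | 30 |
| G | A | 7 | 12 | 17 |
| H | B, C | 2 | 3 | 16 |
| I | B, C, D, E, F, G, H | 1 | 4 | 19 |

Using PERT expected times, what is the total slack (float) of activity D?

10 days

te_A = (9 + 4·13 + 23)/6 = 84/6 = 14
te_B = (1 + 4·4 + 7)/6 = 24/6 = 4
te_C = (1 + 4·2 + 3)/6 = 12/6 = 2
te_D = (9 + 4·10 + 23)/6 = 72/6 = 12
te_E = (2 + 4·3 + 10)/6 = 24/6 = 4
te_F = (8 + 4·13 + 30)/6 = 90/6 = 15
te_G = (7 + 4·12 + 17)/6 = 72/6 = 12
te_H = (2 + 4·3 + 16)/6 = 30/6 = 5
te_I = (1 + 4·4 + 19)/6 = 36/6 = 6

Forward pass:
ES_A = 0; EF_A = 14
ES_B = 0; EF_B = 4
ES_C = 0; EF_C = 2
ES_D = max(EF_B=4, EF_C=2) = 4; EF_D = 4+12 = 16
ES_E = max(EF_B=4, EF_C=2) = 4; EF_E = 4+4 = 8
ES_F = 2; EF_F = 2+15 = 17
ES_G = 14; EF_G = 14+12 = 26
ES_H = max(EF_B=4, EF_C=2) = 4; EF_H = 4+5 = 9
ES_I = max(EF_B=4, EF_C=2, EF_D=16, EF_E=8, EF_F=17, EF_G=26, EF_H=9) = 26; EF_I = 26+6 = 32
Expected project duration μ = 32 days. Critical path: A → G → I.

Backward pass:
LF_I = 32; LS_I = 32−6 = 26
LF_H = LS_I = 26; LS_H = 26−5 = 21
LF_G = LS_I = 26; LS_G = 26−12 = 14
LF_F = LS_I = 26; LS_F = 26−15 = 11
LF_E = LS_I = 26; LS_E = 26−4 = 22
LF_D = LS_I = 26; LS_D = 26−12 = 14
LF_C = min(LS_D=14, LS_E=22, LS_F=11, LS_H=21, LS_I=26) = 11; LS_C = 11−2 = 9
LF_B = min(LS_D=14, LS_E=22, LS_H=21, LS_I=26) = 14; LS_B = 14−4 = 10
LF_A = LS_G = 14; LS_A = 14−14 = 0
Slack_D = LS_D − ES_D = 14 − 4 = 10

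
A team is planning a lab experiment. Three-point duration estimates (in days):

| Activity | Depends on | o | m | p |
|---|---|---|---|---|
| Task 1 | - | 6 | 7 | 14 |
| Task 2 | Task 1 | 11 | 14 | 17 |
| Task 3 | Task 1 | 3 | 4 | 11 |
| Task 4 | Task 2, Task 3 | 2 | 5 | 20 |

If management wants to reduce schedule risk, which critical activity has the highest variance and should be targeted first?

te_Task 1 = (6 + 4·7 + 14)/6 = 48/6 = 8; σ²_Task 1 = ((14−6)/6)² = 1.778
te_Task 2 = (11 + 4·14 + 17)/6 = 84/6 = 14; σ²_Task 2 = ((17−11)/6)² = 1.000
te_Task 3 = (3 + 4·4 + 11)/6 = 30/6 = 5; σ²_Task 3 = ((11−3)/6)² = 1.778
te_Task 4 = (2 + 4·5 + 20)/6 = 42/6 = 7; σ²_Task 4 = ((20−2)/6)² = 9.000

Forward pass:
ES_Task 1 = 0; EF_Task 1 = 8
ES_Task 2 = 8; EF_Task 2 = 8+14 = 22
ES_Task 3 = 8; EF_Task 3 = 8+5 = 13
ES_Task 4 = max(EF_Task 2=22, EF_Task 3=13) = 22; EF_Task 4 = 22+7 = 29
Expected project duration μ = 29 days. Critical path: Task 1 → Task 2 → Task 4.

Variances on critical path: σ²_Task 1=1.778, σ²_Task 2=1.000, σ²_Task 4=9.000.
Largest is σ²_Task 4 = 9.000.

Task 4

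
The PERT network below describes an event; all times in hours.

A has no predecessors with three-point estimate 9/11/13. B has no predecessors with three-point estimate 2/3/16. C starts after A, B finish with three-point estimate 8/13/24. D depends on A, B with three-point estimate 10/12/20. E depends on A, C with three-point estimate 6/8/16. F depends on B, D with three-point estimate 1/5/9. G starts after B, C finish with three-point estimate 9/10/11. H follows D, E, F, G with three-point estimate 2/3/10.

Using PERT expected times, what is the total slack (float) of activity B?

te_A = (9 + 4·11 + 13)/6 = 66/6 = 11
te_B = (2 + 4·3 + 16)/6 = 30/6 = 5
te_C = (8 + 4·13 + 24)/6 = 84/6 = 14
te_D = (10 + 4·12 + 20)/6 = 78/6 = 13
te_E = (6 + 4·8 + 16)/6 = 54/6 = 9
te_F = (1 + 4·5 + 9)/6 = 30/6 = 5
te_G = (9 + 4·10 + 11)/6 = 60/6 = 10
te_H = (2 + 4·3 + 10)/6 = 24/6 = 4

Forward pass:
ES_A = 0; EF_A = 11
ES_B = 0; EF_B = 5
ES_C = max(EF_A=11, EF_B=5) = 11; EF_C = 11+14 = 25
ES_D = max(EF_A=11, EF_B=5) = 11; EF_D = 11+13 = 24
ES_E = max(EF_A=11, EF_C=25) = 25; EF_E = 25+9 = 34
ES_F = max(EF_B=5, EF_D=24) = 24; EF_F = 24+5 = 29
ES_G = max(EF_B=5, EF_C=25) = 25; EF_G = 25+10 = 35
ES_H = max(EF_D=24, EF_E=34, EF_F=29, EF_G=35) = 35; EF_H = 35+4 = 39
Expected project duration μ = 39 hours. Critical path: A → C → G → H.

Backward pass:
LF_H = 39; LS_H = 39−4 = 35
LF_G = LS_H = 35; LS_G = 35−10 = 25
LF_F = LS_H = 35; LS_F = 35−5 = 30
LF_E = LS_H = 35; LS_E = 35−9 = 26
LF_D = min(LS_F=30, LS_H=35) = 30; LS_D = 30−13 = 17
LF_C = min(LS_E=26, LS_G=25) = 25; LS_C = 25−14 = 11
LF_B = min(LS_C=11, LS_D=17, LS_F=30, LS_G=25) = 11; LS_B = 11−5 = 6
LF_A = min(LS_C=11, LS_D=17, LS_E=26) = 11; LS_A = 11−11 = 0
Slack_B = LS_B − ES_B = 6 − 0 = 6

6 hours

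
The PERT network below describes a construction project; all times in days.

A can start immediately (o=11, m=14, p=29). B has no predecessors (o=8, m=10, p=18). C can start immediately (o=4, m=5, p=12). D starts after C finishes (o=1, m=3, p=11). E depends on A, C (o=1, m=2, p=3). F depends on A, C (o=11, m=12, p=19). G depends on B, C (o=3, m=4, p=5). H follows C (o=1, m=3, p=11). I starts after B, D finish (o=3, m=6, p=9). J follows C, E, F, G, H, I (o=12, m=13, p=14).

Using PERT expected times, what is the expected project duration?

te_A = (11 + 4·14 + 29)/6 = 96/6 = 16
te_B = (8 + 4·10 + 18)/6 = 66/6 = 11
te_C = (4 + 4·5 + 12)/6 = 36/6 = 6
te_D = (1 + 4·3 + 11)/6 = 24/6 = 4
te_E = (1 + 4·2 + 3)/6 = 12/6 = 2
te_F = (11 + 4·12 + 19)/6 = 78/6 = 13
te_G = (3 + 4·4 + 5)/6 = 24/6 = 4
te_H = (1 + 4·3 + 11)/6 = 24/6 = 4
te_I = (3 + 4·6 + 9)/6 = 36/6 = 6
te_J = (12 + 4·13 + 14)/6 = 78/6 = 13

Forward pass:
ES_A = 0; EF_A = 16
ES_B = 0; EF_B = 11
ES_C = 0; EF_C = 6
ES_D = 6; EF_D = 6+4 = 10
ES_E = max(EF_A=16, EF_C=6) = 16; EF_E = 16+2 = 18
ES_F = max(EF_A=16, EF_C=6) = 16; EF_F = 16+13 = 29
ES_G = max(EF_B=11, EF_C=6) = 11; EF_G = 11+4 = 15
ES_H = 6; EF_H = 6+4 = 10
ES_I = max(EF_B=11, EF_D=10) = 11; EF_I = 11+6 = 17
ES_J = max(EF_C=6, EF_E=18, EF_F=29, EF_G=15, EF_H=10, EF_I=17) = 29; EF_J = 29+13 = 42
Expected project duration μ = 42 days. Critical path: A → F → J.

42 days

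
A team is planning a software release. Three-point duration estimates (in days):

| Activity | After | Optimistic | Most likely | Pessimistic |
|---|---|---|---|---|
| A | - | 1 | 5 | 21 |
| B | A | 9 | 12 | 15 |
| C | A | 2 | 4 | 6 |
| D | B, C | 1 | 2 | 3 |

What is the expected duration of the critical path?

te_A = (1 + 4·5 + 21)/6 = 42/6 = 7
te_B = (9 + 4·12 + 15)/6 = 72/6 = 12
te_C = (2 + 4·4 + 6)/6 = 24/6 = 4
te_D = (1 + 4·2 + 3)/6 = 12/6 = 2

Forward pass:
ES_A = 0; EF_A = 7
ES_B = 7; EF_B = 7+12 = 19
ES_C = 7; EF_C = 7+4 = 11
ES_D = max(EF_B=19, EF_C=11) = 19; EF_D = 19+2 = 21
Expected project duration μ = 21 days. Critical path: A → B → D.

21 days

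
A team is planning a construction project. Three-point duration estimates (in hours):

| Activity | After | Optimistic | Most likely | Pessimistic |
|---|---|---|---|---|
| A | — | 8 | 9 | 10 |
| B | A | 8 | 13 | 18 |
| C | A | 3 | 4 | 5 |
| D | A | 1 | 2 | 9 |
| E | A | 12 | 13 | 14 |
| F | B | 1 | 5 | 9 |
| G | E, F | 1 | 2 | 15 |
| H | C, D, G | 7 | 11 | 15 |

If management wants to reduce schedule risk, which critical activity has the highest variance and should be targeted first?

te_A = (8 + 4·9 + 10)/6 = 54/6 = 9; σ²_A = ((10−8)/6)² = 0.111
te_B = (8 + 4·13 + 18)/6 = 78/6 = 13; σ²_B = ((18−8)/6)² = 2.778
te_C = (3 + 4·4 + 5)/6 = 24/6 = 4; σ²_C = ((5−3)/6)² = 0.111
te_D = (1 + 4·2 + 9)/6 = 18/6 = 3; σ²_D = ((9−1)/6)² = 1.778
te_E = (12 + 4·13 + 14)/6 = 78/6 = 13; σ²_E = ((14−12)/6)² = 0.111
te_F = (1 + 4·5 + 9)/6 = 30/6 = 5; σ²_F = ((9−1)/6)² = 1.778
te_G = (1 + 4·2 + 15)/6 = 24/6 = 4; σ²_G = ((15−1)/6)² = 5.444
te_H = (7 + 4·11 + 15)/6 = 66/6 = 11; σ²_H = ((15−7)/6)² = 1.778

Forward pass:
ES_A = 0; EF_A = 9
ES_B = 9; EF_B = 9+13 = 22
ES_C = 9; EF_C = 9+4 = 13
ES_D = 9; EF_D = 9+3 = 12
ES_E = 9; EF_E = 9+13 = 22
ES_F = 22; EF_F = 22+5 = 27
ES_G = max(EF_E=22, EF_F=27) = 27; EF_G = 27+4 = 31
ES_H = max(EF_C=13, EF_D=12, EF_G=31) = 31; EF_H = 31+11 = 42
Expected project duration μ = 42 hours. Critical path: A → B → F → G → H.

Variances on critical path: σ²_A=0.111, σ²_B=2.778, σ²_F=1.778, σ²_G=5.444, σ²_H=1.778.
Largest is σ²_G = 5.444.

G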